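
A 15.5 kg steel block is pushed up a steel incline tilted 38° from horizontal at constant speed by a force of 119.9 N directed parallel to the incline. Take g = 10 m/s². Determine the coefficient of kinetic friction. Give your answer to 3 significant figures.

0.200

At constant speed ΣF = 0 along the incline. The applied 119.9 N acts up the slope; the weight component mg sin 38° = 95.428 N and kinetic friction μN both act down the slope.
So 119.9 = 95.428 + μ × 122.142, giving μ = (119.9 − 95.428) / 122.142 = 0.2004.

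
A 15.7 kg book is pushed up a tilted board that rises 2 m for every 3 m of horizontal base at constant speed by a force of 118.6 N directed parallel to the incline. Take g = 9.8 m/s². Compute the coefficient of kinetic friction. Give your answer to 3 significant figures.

At constant speed ΣF = 0 along the incline. The applied 118.6 N acts up the slope; the weight component mg sin 33.69° = 85.346 N and kinetic friction μN both act down the slope.
So 118.6 = 85.346 + μ × 128.019, giving μ = (118.6 − 85.346) / 128.019 = 0.2598.

0.260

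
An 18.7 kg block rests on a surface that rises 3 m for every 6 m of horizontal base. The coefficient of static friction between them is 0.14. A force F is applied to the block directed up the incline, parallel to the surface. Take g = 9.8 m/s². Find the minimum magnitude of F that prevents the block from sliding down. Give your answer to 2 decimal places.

The normal force is N = mg cos 26.57° = 163.913 N. With F at its minimum the block is on the verge of sliding down, so static friction is at its maximum μ_s N = 0.14 × 163.913 = 22.948 N and acts up the slope.
Equilibrium along the incline: F + μ_s N = mg sin 26.57°, so F = 81.956 − 22.948 = 59.008 N.

59.01 N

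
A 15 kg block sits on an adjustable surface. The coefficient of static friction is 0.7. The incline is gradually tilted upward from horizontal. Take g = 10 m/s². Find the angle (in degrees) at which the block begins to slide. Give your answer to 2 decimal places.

At the threshold of sliding, static friction is at its maximum μ_s N and exactly balances the weight component along the incline: mg sin θ = μ_s mg cos θ.
Hence tan θ = μ_s = 0.7, so θ = arctan(0.7) = 34.9920°.

34.99°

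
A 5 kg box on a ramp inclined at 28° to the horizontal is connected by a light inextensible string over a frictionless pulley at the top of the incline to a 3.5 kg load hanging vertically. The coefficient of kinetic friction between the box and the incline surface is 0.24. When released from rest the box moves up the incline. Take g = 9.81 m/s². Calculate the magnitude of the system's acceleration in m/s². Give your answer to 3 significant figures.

0.107 m/s²

For the box on the incline: the weight component along the slope is m₁g sin 28° = 5 × 9.81 × 0.4695 = 23.029 N and the normal force is N = m₁g cos 28° = 43.309 N.
Kinetic friction opposes the box's motion up the incline: f = μN = 0.24 × 43.309 = 10.394 N acting down the slope.
Newton's second law for the box (up-slope positive): T − 23.029 − 10.394 = 5 a. For the hanging load (downward positive): 3.5 × 9.81 − T = 3.5 a.
Adding the two equations eliminates T: 0.912 = 8.5 a, so a = 0.1073 m/s².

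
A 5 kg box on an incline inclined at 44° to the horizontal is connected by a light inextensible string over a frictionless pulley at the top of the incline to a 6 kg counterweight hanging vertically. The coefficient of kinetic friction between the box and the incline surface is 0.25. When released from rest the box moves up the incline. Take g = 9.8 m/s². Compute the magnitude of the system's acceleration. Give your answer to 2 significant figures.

1.4 m/s²

For the box on the incline: the weight component along the slope is m₁g sin 44° = 5 × 9.8 × 0.6947 = 34.040 N and the normal force is N = m₁g cos 44° = 35.248 N.
Kinetic friction opposes the box's motion up the incline: f = μN = 0.25 × 35.248 = 8.812 N acting down the slope.
Newton's second law for the box (up-slope positive): T − 34.040 − 8.812 = 5 a. For the hanging counterweight (downward positive): 6 × 9.8 − T = 6 a.
Adding the two equations eliminates T: 15.948 = 11 a, so a = 1.4498 m/s².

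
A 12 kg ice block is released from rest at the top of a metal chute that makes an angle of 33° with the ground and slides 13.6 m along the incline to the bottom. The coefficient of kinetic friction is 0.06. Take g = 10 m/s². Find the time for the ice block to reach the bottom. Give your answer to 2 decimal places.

The weight component along the incline is mg sin 33° = 65.357 N and the normal force is N = mg cos 33° = 100.640 N.
Friction up the slope is f = μN = 0.06 × 100.640 = 6.038 N, so the net downslope force is 65.357 − 6.038 = 59.319 N and a = 59.319 / 12 = 4.9432 m/s².
Starting from rest, L = ½at², so t = √(2L/a) = √(2 × 13.6 / 4.9432) = 2.3457 s.

2.35 s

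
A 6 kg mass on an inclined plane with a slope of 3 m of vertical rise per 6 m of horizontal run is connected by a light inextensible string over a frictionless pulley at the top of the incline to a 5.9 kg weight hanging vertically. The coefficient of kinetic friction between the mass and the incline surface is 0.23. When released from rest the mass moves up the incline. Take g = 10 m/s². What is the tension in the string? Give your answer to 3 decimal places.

49.171 N

For the mass on the incline: the weight component along the slope is m₁g sin 26.57° = 6 × 10 × 0.4472 = 26.832 N and the normal force is N = m₁g cos 26.57° = 53.666 N.
Kinetic friction opposes the mass's motion up the incline: f = μN = 0.23 × 53.666 = 12.343 N acting down the slope.
Newton's second law for the mass (up-slope positive): T − 26.832 − 12.343 = 6 a. For the hanging weight (downward positive): 5.9 × 10 − T = 5.9 a.
Adding the two equations eliminates T: 19.825 = 11.9 a, so a = 1.6660 m/s².
Then from the hanging weight's equation, T = 5.9 × (10 − 1.6660) = 49.171 N.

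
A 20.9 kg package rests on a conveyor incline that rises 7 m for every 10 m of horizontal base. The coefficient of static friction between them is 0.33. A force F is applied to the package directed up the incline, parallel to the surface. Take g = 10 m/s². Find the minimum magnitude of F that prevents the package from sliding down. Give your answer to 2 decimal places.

63.35 N

The normal force is N = mg cos 34.99° = 171.219 N. With F at its minimum the package is on the verge of sliding down, so static friction is at its maximum μ_s N = 0.33 × 171.219 = 56.502 N and acts up the slope.
Equilibrium along the incline: F + μ_s N = mg sin 34.99°, so F = 119.854 − 56.502 = 63.352 N.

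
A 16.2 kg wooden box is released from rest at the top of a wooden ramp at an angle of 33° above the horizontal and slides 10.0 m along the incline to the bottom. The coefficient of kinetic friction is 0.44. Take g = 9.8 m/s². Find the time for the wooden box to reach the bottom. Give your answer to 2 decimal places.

The weight component along the incline is mg sin 33° = 86.467 N and the normal force is N = mg cos 33° = 133.147 N.
Friction up the slope is f = μN = 0.44 × 133.147 = 58.585 N, so the net downslope force is 86.467 − 58.585 = 27.882 N and a = 27.882 / 16.2 = 1.7211 m/s².
Starting from rest, L = ½at², so t = √(2L/a) = √(2 × 10.0 / 1.7211) = 3.4089 s.

3.41 s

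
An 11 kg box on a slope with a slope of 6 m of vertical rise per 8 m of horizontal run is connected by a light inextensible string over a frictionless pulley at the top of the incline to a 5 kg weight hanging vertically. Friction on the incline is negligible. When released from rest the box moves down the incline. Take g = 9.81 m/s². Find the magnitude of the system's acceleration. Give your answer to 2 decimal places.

0.98 m/s²

For the box on the incline: the weight component along the slope is m₁g sin 36.87° = 11 × 9.81 × 0.6000 = 64.746 N and the normal force is N = m₁g cos 36.87° = 86.328 N.
Newton's second law for the box (down-slope positive): 64.746 − T = 11 a. For the hanging weight (upward positive): T − 5 × 9.81 = 5 a.
Adding the two equations eliminates T: 15.696 = 16 a, so a = 0.9810 m/s².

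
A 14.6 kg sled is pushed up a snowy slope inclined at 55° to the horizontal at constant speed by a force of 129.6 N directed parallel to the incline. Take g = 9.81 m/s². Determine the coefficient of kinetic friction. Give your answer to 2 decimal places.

At constant speed ΣF = 0 along the incline. The applied 129.6 N acts up the slope; the weight component mg sin 55° = 117.324 N and kinetic friction μN both act down the slope.
So 129.6 = 117.324 + μ × 82.151, giving μ = (129.6 − 117.324) / 82.151 = 0.1494.

0.15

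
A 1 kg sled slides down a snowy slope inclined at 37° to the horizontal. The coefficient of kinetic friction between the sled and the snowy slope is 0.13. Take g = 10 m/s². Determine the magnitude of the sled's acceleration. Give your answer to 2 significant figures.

Resolving the weight along the incline: the component pulling the sled down the slope is mg sin 37° = 1 × 10 × 0.6018 = 6.018 N, and the normal force is N = mg cos 37° = 1 × 10 × 0.7986 = 7.986 N.
Kinetic friction acts up the slope with magnitude f = μN = 0.13 × 7.986 = 1.038 N.
Net force along the incline is 6.018 − 1.038 = 4.980 N, so a = 4.980 / 1 = 4.9800 m/s².

5.0 m/s²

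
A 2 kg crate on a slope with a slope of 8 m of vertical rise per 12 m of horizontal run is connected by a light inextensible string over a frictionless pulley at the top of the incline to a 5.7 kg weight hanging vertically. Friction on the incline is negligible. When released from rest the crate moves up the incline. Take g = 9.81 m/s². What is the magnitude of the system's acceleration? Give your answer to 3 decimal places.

5.849 m/s²

For the crate on the incline: the weight component along the slope is m₁g sin 33.69° = 2 × 9.81 × 0.5547 = 10.883 N and the normal force is N = m₁g cos 33.69° = 16.325 N.
Newton's second law for the crate (up-slope positive): T − 10.883 = 2 a. For the hanging weight (downward positive): 5.7 × 9.81 − T = 5.7 a.
Adding the two equations eliminates T: 45.034 = 7.7 a, so a = 5.8486 m/s².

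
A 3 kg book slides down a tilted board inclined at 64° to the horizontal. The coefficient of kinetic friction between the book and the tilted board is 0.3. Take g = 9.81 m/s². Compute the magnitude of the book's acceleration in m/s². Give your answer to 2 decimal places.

Resolving the weight along the incline: the component pulling the book down the slope is mg sin 64° = 3 × 9.81 × 0.8988 = 26.452 N, and the normal force is N = mg cos 64° = 3 × 9.81 × 0.4384 = 12.902 N.
Kinetic friction acts up the slope with magnitude f = μN = 0.3 × 12.902 = 3.871 N.
Net force along the incline is 26.452 − 3.871 = 22.581 N, so a = 22.581 / 3 = 7.5270 m/s².

7.53 m/s²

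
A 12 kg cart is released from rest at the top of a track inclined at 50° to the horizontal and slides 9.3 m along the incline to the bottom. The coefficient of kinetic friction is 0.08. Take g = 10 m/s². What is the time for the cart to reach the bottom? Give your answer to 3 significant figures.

The weight component along the incline is mg sin 50° = 91.925 N and the normal force is N = mg cos 50° = 77.135 N.
Friction up the slope is f = μN = 0.08 × 77.135 = 6.171 N, so the net downslope force is 91.925 − 6.171 = 85.754 N and a = 85.754 / 12 = 7.1462 m/s².
Starting from rest, L = ½at², so t = √(2L/a) = √(2 × 9.3 / 7.1462) = 1.6133 s.

1.61 s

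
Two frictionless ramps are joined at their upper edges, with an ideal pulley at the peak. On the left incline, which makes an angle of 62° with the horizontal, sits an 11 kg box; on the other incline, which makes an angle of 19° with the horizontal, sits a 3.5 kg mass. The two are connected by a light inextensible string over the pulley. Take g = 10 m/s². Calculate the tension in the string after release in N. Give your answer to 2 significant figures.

Resolve each weight along its own incline: the 11 kg mass has component 11 × 10 × sin 62° = 97.124 N down its slope, and the 3.5 kg mass has 3.5 × 10 × sin 19° = 11.395 N down its slope.
The 11 kg side's 97.124 N exceeds the other side's 11.395 N, so that mass slides down and the 3.5 kg mass slides up. Taking that direction as positive, Newton's second law for the whole system gives 97.124 − 11.395 = (11 + 3.5) a, so a = 85.729 / 14.5 = 5.9123 m/s².
For the 3.5 kg mass (up-slope positive): T − 11.395 = 3.5 × 5.9123, so T = 32.088 N.

32 N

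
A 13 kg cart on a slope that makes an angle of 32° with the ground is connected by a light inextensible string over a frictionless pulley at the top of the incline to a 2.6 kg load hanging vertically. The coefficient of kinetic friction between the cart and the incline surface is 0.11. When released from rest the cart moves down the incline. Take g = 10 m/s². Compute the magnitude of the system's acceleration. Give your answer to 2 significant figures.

2.0 m/s²

For the cart on the incline: the weight component along the slope is m₁g sin 32° = 13 × 10 × 0.5299 = 68.887 N and the normal force is N = m₁g cos 32° = 110.246 N.
Kinetic friction opposes the cart's motion down the incline: f = μN = 0.11 × 110.246 = 12.127 N acting up the slope.
Newton's second law for the cart (down-slope positive): 68.887 − 12.127 − T = 13 a. For the hanging load (upward positive): T − 2.6 × 10 = 2.6 a.
Adding the two equations eliminates T: 30.760 = 15.6 a, so a = 1.9718 m/s².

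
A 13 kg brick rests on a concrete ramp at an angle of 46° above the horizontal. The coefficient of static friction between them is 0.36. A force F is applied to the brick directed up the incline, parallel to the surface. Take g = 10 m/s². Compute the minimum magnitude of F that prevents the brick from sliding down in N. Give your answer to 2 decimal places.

The normal force is N = mg cos 46° = 90.306 N. With F at its minimum the brick is on the verge of sliding down, so static friction is at its maximum μ_s N = 0.36 × 90.306 = 32.510 N and acts up the slope.
Equilibrium along the incline: F + μ_s N = mg sin 46°, so F = 93.514 − 32.510 = 61.004 N.

61.00 N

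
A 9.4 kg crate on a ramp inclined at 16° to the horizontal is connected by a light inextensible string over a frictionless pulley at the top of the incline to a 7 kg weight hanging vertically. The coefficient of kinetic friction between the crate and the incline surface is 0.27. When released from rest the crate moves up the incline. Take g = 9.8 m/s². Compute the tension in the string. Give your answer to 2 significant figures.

For the crate on the incline: the weight component along the slope is m₁g sin 16° = 9.4 × 9.8 × 0.2756 = 25.388 N and the normal force is N = m₁g cos 16° = 88.551 N.
Kinetic friction opposes the crate's motion up the incline: f = μN = 0.27 × 88.551 = 23.909 N acting down the slope.
Newton's second law for the crate (up-slope positive): T − 25.388 − 23.909 = 9.4 a. For the hanging weight (downward positive): 7 × 9.8 − T = 7 a.
Adding the two equations eliminates T: 19.303 = 16.4 a, so a = 1.1770 m/s².
Then from the hanging weight's equation, T = 7 × (9.8 − 1.1770) = 60.361 N.

60 N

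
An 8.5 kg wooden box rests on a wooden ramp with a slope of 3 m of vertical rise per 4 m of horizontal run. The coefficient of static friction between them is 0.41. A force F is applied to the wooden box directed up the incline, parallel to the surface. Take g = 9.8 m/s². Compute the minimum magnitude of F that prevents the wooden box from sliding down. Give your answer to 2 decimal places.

The normal force is N = mg cos 36.87° = 66.640 N. With F at its minimum the wooden box is on the verge of sliding down, so static friction is at its maximum μ_s N = 0.41 × 66.640 = 27.322 N and acts up the slope.
Equilibrium along the incline: F + μ_s N = mg sin 36.87°, so F = 49.980 − 27.322 = 22.658 N.

22.66 N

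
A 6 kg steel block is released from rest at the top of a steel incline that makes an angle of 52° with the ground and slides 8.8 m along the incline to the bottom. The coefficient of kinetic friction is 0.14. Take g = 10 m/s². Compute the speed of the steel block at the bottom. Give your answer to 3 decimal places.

The weight component along the incline is mg sin 52° = 47.281 N and the normal force is N = mg cos 52° = 36.940 N.
Friction up the slope is f = μN = 0.14 × 36.940 = 5.172 N, so the net downslope force is 47.281 − 5.172 = 42.109 N and a = 42.109 / 6 = 7.0182 m/s².
Starting from rest over a distance of 8.8 m, v² = 2aL = 2 × 7.0182 × 8.8 = 123.5203, so v = 11.1140 m/s.

11.114 m/s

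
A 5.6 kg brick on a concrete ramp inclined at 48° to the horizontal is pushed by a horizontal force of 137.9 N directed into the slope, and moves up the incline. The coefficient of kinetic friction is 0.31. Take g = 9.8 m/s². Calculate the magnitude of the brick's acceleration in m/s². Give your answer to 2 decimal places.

1.49 m/s²

The horizontal push has components F cos 48° = 137.9 × 0.6691 = 92.269 N up the incline and F sin 48° = 137.9 × 0.7431 = 102.473 N pressing into the surface.
The normal force is therefore N = mg cos 48° + F sin 48° = 36.720 + 102.473 = 139.193 N, and kinetic friction down the slope is μN = 0.31 × 139.193 = 43.150 N.
Along the incline: F cos 48° − mg sin 48° − μN = ma, so 92.269 − 40.781 − 43.150 = 5.6 a, giving a = 1.4889 m/s².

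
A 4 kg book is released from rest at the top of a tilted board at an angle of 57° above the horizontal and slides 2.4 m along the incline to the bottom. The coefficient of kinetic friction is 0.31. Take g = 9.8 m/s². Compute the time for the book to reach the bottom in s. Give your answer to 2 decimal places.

The weight component along the incline is mg sin 57° = 32.876 N and the normal force is N = mg cos 57° = 21.350 N.
Friction up the slope is f = μN = 0.31 × 21.350 = 6.619 N, so the net downslope force is 32.876 − 6.619 = 26.257 N and a = 26.257 / 4 = 6.5643 m/s².
Starting from rest, L = ½at², so t = √(2L/a) = √(2 × 2.4 / 6.5643) = 0.8551 s.

0.86 s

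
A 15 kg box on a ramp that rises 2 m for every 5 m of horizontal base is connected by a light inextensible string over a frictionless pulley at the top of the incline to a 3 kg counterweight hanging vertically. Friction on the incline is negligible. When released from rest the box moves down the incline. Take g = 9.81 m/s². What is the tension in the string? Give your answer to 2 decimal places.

For the box on the incline: the weight component along the slope is m₁g sin 21.80° = 15 × 9.81 × 0.3714 = 54.652 N and the normal force is N = m₁g cos 21.80° = 136.625 N.
Newton's second law for the box (down-slope positive): 54.652 − T = 15 a. For the hanging counterweight (upward positive): T − 3 × 9.81 = 3 a.
Adding the two equations eliminates T: 25.222 = 18 a, so a = 1.4012 m/s².
Then from the hanging counterweight's equation, T = 3 × (9.81 + 1.4012) = 33.634 N.

33.63 N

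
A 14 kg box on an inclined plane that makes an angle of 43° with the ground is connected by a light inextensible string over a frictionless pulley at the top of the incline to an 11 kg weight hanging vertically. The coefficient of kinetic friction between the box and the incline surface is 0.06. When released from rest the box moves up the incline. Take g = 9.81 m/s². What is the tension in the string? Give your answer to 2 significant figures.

For the box on the incline: the weight component along the slope is m₁g sin 43° = 14 × 9.81 × 0.6820 = 93.666 N and the normal force is N = m₁g cos 43° = 100.444 N.
Kinetic friction opposes the box's motion up the incline: f = μN = 0.06 × 100.444 = 6.027 N acting down the slope.
Newton's second law for the box (up-slope positive): T − 93.666 − 6.027 = 14 a. For the hanging weight (downward positive): 11 × 9.81 − T = 11 a.
Adding the two equations eliminates T: 8.217 = 25 a, so a = 0.3287 m/s².
Then from the hanging weight's equation, T = 11 × (9.81 − 0.3287) = 104.294 N.

100 N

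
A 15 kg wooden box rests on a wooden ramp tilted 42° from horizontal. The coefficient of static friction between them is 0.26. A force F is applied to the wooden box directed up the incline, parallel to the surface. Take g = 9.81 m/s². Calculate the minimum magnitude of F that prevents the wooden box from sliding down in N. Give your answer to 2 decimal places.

70.03 N

The normal force is N = mg cos 42° = 109.354 N. With F at its minimum the wooden box is on the verge of sliding down, so static friction is at its maximum μ_s N = 0.26 × 109.354 = 28.432 N and acts up the slope.
Equilibrium along the incline: F + μ_s N = mg sin 42°, so F = 98.463 − 28.432 = 70.031 N.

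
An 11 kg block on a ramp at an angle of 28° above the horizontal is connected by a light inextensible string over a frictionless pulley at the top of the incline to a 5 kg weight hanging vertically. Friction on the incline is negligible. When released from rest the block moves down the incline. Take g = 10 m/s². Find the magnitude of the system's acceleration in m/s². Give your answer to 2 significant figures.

0.10 m/s²

For the block on the incline: the weight component along the slope is m₁g sin 28° = 11 × 10 × 0.4695 = 51.645 N and the normal force is N = m₁g cos 28° = 97.124 N.
Newton's second law for the block (down-slope positive): 51.645 − T = 11 a. For the hanging weight (upward positive): T − 5 × 10 = 5 a.
Adding the two equations eliminates T: 1.645 = 16 a, so a = 0.1028 m/s².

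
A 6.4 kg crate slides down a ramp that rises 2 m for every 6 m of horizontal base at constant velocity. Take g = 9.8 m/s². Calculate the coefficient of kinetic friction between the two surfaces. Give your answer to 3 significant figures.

At constant velocity the net force along the incline is zero: mg sin 18.43° = μ mg cos 18.43°.
So μ = tan 18.43° = 0.3162 / 0.9487 = 0.3333.

0.333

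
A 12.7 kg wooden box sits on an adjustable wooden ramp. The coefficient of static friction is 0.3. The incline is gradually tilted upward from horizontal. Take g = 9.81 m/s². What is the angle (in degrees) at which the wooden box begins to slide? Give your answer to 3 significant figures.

At the threshold of sliding, static friction is at its maximum μ_s N and exactly balances the weight component along the incline: mg sin θ = μ_s mg cos θ.
Hence tan θ = μ_s = 0.3, so θ = arctan(0.3) = 16.6992°.

16.7°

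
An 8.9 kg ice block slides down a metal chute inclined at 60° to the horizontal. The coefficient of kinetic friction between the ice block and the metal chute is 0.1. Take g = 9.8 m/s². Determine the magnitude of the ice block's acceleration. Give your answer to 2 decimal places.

8.00 m/s²

Resolving the weight along the incline: the component pulling the ice block down the slope is mg sin 60° = 8.9 × 9.8 × 0.8660 = 75.533 N, and the normal force is N = mg cos 60° = 8.9 × 9.8 × 0.5000 = 43.610 N.
Kinetic friction acts up the slope with magnitude f = μN = 0.1 × 43.610 = 4.361 N.
Net force along the incline is 75.533 − 4.361 = 71.172 N, so a = 71.172 / 8.9 = 7.9969 m/s².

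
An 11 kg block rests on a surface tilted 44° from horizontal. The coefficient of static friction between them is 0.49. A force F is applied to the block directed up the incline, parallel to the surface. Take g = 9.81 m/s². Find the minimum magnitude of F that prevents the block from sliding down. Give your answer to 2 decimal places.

36.92 N

The normal force is N = mg cos 44° = 77.624 N. With F at its minimum the block is on the verge of sliding down, so static friction is at its maximum μ_s N = 0.49 × 77.624 = 38.036 N and acts up the slope.
Equilibrium along the incline: F + μ_s N = mg sin 44°, so F = 74.961 − 38.036 = 36.925 N.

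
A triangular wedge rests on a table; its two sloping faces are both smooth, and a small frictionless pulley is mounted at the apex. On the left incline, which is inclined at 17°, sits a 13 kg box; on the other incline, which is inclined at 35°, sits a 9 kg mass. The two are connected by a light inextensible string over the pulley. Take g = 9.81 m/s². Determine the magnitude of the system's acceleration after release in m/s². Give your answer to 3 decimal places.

0.607 m/s²

Resolve each weight along its own incline: the 13 kg mass has component 13 × 9.81 × sin 17° = 37.286 N down its slope, and the 9 kg mass has 9 × 9.81 × sin 35° = 50.641 N down its slope.
The 9 kg side's 50.641 N exceeds the other side's 37.286 N, so that mass slides down and the 13 kg mass slides up. Taking that direction as positive, Newton's second law for the whole system gives 50.641 − 37.286 = (13 + 9) a, so a = 13.355 / 22 = 0.6070 m/s².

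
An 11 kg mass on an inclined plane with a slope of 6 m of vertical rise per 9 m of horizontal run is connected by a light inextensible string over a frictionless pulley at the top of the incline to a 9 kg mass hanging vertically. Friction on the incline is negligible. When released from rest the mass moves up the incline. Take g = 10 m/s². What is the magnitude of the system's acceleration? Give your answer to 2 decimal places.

1.45 m/s²

For the mass on the incline: the weight component along the slope is m₁g sin 33.69° = 11 × 10 × 0.5547 = 61.017 N and the normal force is N = m₁g cos 33.69° = 91.526 N.
Newton's second law for the mass (up-slope positive): T − 61.017 = 11 a. For the hanging mass (downward positive): 9 × 10 − T = 9 a.
Adding the two equations eliminates T: 28.983 = 20 a, so a = 1.4491 m/s².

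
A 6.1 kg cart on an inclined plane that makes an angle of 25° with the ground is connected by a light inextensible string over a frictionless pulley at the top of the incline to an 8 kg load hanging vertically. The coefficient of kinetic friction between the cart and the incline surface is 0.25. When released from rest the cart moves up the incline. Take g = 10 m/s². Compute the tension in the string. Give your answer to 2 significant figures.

For the cart on the incline: the weight component along the slope is m₁g sin 25° = 6.1 × 10 × 0.4226 = 25.779 N and the normal force is N = m₁g cos 25° = 55.285 N.
Kinetic friction opposes the cart's motion up the incline: f = μN = 0.25 × 55.285 = 13.821 N acting down the slope.
Newton's second law for the cart (up-slope positive): T − 25.779 − 13.821 = 6.1 a. For the hanging load (downward positive): 8 × 10 − T = 8 a.
Adding the two equations eliminates T: 40.400 = 14.1 a, so a = 2.8652 m/s².
Then from the hanging load's equation, T = 8 × (10 − 2.8652) = 57.078 N.

57 N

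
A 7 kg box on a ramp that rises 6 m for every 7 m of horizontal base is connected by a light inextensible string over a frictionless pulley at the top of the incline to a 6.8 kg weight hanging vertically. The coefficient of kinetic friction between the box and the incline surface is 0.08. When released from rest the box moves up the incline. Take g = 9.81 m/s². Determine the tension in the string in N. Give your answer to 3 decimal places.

57.914 N

For the box on the incline: the weight component along the slope is m₁g sin 40.60° = 7 × 9.81 × 0.6508 = 44.690 N and the normal force is N = m₁g cos 40.60° = 52.138 N.
Kinetic friction opposes the box's motion up the incline: f = μN = 0.08 × 52.138 = 4.171 N acting down the slope.
Newton's second law for the box (up-slope positive): T − 44.690 − 4.171 = 7 a. For the hanging weight (downward positive): 6.8 × 9.81 − T = 6.8 a.
Adding the two equations eliminates T: 17.847 = 13.8 a, so a = 1.2933 m/s².
Then from the hanging weight's equation, T = 6.8 × (9.81 − 1.2933) = 57.914 N.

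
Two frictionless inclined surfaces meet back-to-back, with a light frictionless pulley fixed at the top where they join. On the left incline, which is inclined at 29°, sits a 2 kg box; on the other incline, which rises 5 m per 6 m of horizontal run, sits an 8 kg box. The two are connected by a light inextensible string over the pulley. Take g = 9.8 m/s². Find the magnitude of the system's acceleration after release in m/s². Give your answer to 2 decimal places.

4.07 m/s²

Resolve each weight along its own incline: the 2 kg mass has component 2 × 9.8 × sin 29° = 9.502 N down its slope, and the 8 kg mass has 8 × 9.8 × sin 39.81° = 50.190 N down its slope.
The 8 kg side's 50.190 N exceeds the other side's 9.502 N, so that mass slides down and the 2 kg mass slides up. Taking that direction as positive, Newton's second law for the whole system gives 50.190 − 9.502 = (2 + 8) a, so a = 40.688 / 10 = 4.0688 m/s².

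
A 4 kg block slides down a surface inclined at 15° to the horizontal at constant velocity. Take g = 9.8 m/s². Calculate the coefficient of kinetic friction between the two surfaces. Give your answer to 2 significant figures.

0.27

At constant velocity the net force along the incline is zero: mg sin 15° = μ mg cos 15°.
So μ = tan 15° = 0.2588 / 0.9659 = 0.2679.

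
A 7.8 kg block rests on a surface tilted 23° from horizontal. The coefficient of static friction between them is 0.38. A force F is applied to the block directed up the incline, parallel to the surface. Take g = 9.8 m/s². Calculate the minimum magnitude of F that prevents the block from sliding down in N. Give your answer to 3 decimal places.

3.129 N

The normal force is N = mg cos 23° = 70.363 N. With F at its minimum the block is on the verge of sliding down, so static friction is at its maximum μ_s N = 0.38 × 70.363 = 26.738 N and acts up the slope.
Equilibrium along the incline: F + μ_s N = mg sin 23°, so F = 29.867 − 26.738 = 3.129 N.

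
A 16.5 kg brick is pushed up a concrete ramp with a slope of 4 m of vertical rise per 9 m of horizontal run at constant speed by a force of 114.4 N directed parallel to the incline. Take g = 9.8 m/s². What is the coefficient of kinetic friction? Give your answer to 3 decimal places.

0.330

At constant speed ΣF = 0 along the incline. The applied 114.4 N acts up the slope; the weight component mg sin 23.96° = 65.673 N and kinetic friction μN both act down the slope.
So 114.4 = 65.673 + μ × 147.763, giving μ = (114.4 − 65.673) / 147.763 = 0.3298.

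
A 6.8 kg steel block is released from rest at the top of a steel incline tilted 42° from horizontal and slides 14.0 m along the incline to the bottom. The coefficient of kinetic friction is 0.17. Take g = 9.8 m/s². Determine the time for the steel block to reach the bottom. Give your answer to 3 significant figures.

The weight component along the incline is mg sin 42° = 44.591 N and the normal force is N = mg cos 42° = 49.523 N.
Friction up the slope is f = μN = 0.17 × 49.523 = 8.419 N, so the net downslope force is 44.591 − 8.419 = 36.172 N and a = 36.172 / 6.8 = 5.3194 m/s².
Starting from rest, L = ½at², so t = √(2L/a) = √(2 × 14.0 / 5.3194) = 2.2943 s.

2.29 s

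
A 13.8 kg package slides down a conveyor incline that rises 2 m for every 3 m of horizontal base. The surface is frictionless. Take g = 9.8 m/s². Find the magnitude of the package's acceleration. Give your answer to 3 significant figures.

5.44 m/s²

Resolving the weight along the incline: the component pulling the package down the slope is mg sin 33.69° = 13.8 × 9.8 × 0.5547 = 75.018 N, and the normal force is N = mg cos 33.69° = 13.8 × 9.8 × 0.8321 = 112.533 N.
With no friction the net force along the incline is 75.018 N, so a = g sin 33.69° = 75.018 / 13.8 = 5.4361 m/s².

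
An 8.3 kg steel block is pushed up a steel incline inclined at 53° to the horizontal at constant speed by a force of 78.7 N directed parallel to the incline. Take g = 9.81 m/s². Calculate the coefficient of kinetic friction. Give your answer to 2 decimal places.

At constant speed ΣF = 0 along the incline. The applied 78.7 N acts up the slope; the weight component mg sin 53° = 65.027 N and kinetic friction μN both act down the slope.
So 78.7 = 65.027 + μ × 49.002, giving μ = (78.7 − 65.027) / 49.002 = 0.2790.

0.28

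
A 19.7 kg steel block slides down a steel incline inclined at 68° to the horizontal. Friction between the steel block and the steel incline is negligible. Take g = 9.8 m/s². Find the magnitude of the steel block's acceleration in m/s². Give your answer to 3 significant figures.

Resolving the weight along the incline: the component pulling the steel block down the slope is mg sin 68° = 19.7 × 9.8 × 0.9272 = 179.005 N, and the normal force is N = mg cos 68° = 19.7 × 9.8 × 0.3746 = 72.320 N.
With no friction the net force along the incline is 179.005 N, so a = g sin 68° = 179.005 / 19.7 = 9.0865 m/s².

9.09 m/s²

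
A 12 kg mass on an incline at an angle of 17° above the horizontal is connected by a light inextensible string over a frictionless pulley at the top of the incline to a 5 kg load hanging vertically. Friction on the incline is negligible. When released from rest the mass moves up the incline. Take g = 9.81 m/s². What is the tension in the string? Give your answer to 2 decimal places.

44.75 N

For the mass on the incline: the weight component along the slope is m₁g sin 17° = 12 × 9.81 × 0.2924 = 34.421 N and the normal force is N = m₁g cos 17° = 112.576 N.
Newton's second law for the mass (up-slope positive): T − 34.421 = 12 a. For the hanging load (downward positive): 5 × 9.81 − T = 5 a.
Adding the two equations eliminates T: 14.629 = 17 a, so a = 0.8605 m/s².
Then from the hanging load's equation, T = 5 × (9.81 − 0.8605) = 44.748 N.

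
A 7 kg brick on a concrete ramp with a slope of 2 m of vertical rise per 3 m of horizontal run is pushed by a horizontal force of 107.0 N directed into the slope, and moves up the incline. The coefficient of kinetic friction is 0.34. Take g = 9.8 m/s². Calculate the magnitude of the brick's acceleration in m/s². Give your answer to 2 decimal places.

1.63 m/s²

The horizontal push has components F cos 33.69° = 107.0 × 0.8321 = 89.035 N up the incline and F sin 33.69° = 107.0 × 0.5547 = 59.353 N pressing into the surface.
The normal force is therefore N = mg cos 33.69° + F sin 33.69° = 57.082 + 59.353 = 116.435 N, and kinetic friction down the slope is μN = 0.34 × 116.435 = 39.588 N.
Along the incline: F cos 33.69° − mg sin 33.69° − μN = ma, so 89.035 − 38.052 − 39.588 = 7 a, giving a = 1.6279 m/s².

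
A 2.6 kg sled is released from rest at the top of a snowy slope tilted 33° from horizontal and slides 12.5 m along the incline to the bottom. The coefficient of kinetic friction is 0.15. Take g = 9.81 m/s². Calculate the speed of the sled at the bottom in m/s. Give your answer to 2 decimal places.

The weight component along the incline is mg sin 33° = 13.892 N and the normal force is N = mg cos 33° = 21.391 N.
Friction up the slope is f = μN = 0.15 × 21.391 = 3.209 N, so the net downslope force is 13.892 − 3.209 = 10.683 N and a = 10.683 / 2.6 = 4.1088 m/s².
Starting from rest over a distance of 12.5 m, v² = 2aL = 2 × 4.1088 × 12.5 = 102.7200, so v = 10.1351 m/s.

10.14 m/s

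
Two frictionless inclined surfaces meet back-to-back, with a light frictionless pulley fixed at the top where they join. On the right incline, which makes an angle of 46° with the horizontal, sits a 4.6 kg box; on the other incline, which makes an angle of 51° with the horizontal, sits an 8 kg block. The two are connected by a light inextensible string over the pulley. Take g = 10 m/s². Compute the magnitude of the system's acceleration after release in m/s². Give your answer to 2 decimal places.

Resolve each weight along its own incline: the 4.6 kg mass has component 4.6 × 10 × sin 46° = 33.090 N down its slope, and the 8 kg mass has 8 × 10 × sin 51° = 62.172 N down its slope.
The 8 kg side's 62.172 N exceeds the other side's 33.090 N, so that mass slides down and the 4.6 kg mass slides up. Taking that direction as positive, Newton's second law for the whole system gives 62.172 − 33.090 = (4.6 + 8) a, so a = 29.082 / 12.6 = 2.3081 m/s².

2.31 m/s²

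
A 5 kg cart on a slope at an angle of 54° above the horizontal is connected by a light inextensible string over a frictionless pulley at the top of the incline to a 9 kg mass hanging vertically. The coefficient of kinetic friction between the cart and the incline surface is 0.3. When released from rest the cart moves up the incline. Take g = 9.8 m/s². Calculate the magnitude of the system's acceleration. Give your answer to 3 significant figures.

2.85 m/s²

For the cart on the incline: the weight component along the slope is m₁g sin 54° = 5 × 9.8 × 0.8090 = 39.641 N and the normal force is N = m₁g cos 54° = 28.801 N.
Kinetic friction opposes the cart's motion up the incline: f = μN = 0.3 × 28.801 = 8.640 N acting down the slope.
Newton's second law for the cart (up-slope positive): T − 39.641 − 8.640 = 5 a. For the hanging mass (downward positive): 9 × 9.8 − T = 9 a.
Adding the two equations eliminates T: 39.919 = 14 a, so a = 2.8514 m/s².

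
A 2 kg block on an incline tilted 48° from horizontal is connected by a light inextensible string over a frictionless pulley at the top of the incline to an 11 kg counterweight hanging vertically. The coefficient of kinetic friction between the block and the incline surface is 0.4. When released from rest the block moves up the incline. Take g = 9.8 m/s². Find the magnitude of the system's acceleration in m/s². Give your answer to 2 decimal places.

6.77 m/s²

For the block on the incline: the weight component along the slope is m₁g sin 48° = 2 × 9.8 × 0.7431 = 14.565 N and the normal force is N = m₁g cos 48° = 13.115 N.
Kinetic friction opposes the block's motion up the incline: f = μN = 0.4 × 13.115 = 5.246 N acting down the slope.
Newton's second law for the block (up-slope positive): T − 14.565 − 5.246 = 2 a. For the hanging counterweight (downward positive): 11 × 9.8 − T = 11 a.
Adding the two equations eliminates T: 87.989 = 13 a, so a = 6.7684 m/s².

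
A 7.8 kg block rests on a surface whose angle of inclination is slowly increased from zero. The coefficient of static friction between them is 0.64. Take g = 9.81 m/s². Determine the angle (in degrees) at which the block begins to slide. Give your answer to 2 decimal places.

At the threshold of sliding, static friction is at its maximum μ_s N and exactly balances the weight component along the incline: mg sin θ = μ_s mg cos θ.
Hence tan θ = μ_s = 0.64, so θ = arctan(0.64) = 32.6192°.

32.62°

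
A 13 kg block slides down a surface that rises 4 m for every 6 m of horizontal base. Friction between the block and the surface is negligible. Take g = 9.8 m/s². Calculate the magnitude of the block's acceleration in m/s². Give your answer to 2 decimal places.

5.44 m/s²

Resolving the weight along the incline: the component pulling the block down the slope is mg sin 33.69° = 13 × 9.8 × 0.5547 = 70.669 N, and the normal force is N = mg cos 33.69° = 13 × 9.8 × 0.8321 = 106.010 N.
With no friction the net force along the incline is 70.669 N, so a = g sin 33.69° = 70.669 / 13 = 5.4361 m/s².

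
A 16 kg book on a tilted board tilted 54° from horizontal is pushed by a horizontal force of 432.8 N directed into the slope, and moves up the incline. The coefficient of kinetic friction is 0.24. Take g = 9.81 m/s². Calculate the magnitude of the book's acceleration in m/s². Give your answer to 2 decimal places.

1.33 m/s²

The horizontal push has components F cos 54° = 432.8 × 0.5878 = 254.400 N up the incline and F sin 54° = 432.8 × 0.8090 = 350.135 N pressing into the surface.
The normal force is therefore N = mg cos 54° + F sin 54° = 92.261 + 350.135 = 442.396 N, and kinetic friction down the slope is μN = 0.24 × 442.396 = 106.175 N.
Along the incline: F cos 54° − mg sin 54° − μN = ma, so 254.400 − 126.981 − 106.175 = 16 a, giving a = 1.3278 m/s².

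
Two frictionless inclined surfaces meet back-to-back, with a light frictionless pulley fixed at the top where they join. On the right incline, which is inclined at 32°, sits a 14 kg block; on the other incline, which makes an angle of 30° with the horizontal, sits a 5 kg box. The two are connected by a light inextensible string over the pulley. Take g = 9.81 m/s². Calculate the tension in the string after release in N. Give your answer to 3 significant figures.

Resolve each weight along its own incline: the 14 kg mass has component 14 × 9.81 × sin 32° = 72.779 N down its slope, and the 5 kg mass has 5 × 9.81 × sin 30° = 24.525 N down its slope.
The 14 kg side's 72.779 N exceeds the other side's 24.525 N, so that mass slides down and the 5 kg mass slides up. Taking that direction as positive, Newton's second law for the whole system gives 72.779 − 24.525 = (14 + 5) a, so a = 48.254 / 19 = 2.5397 m/s².
For the 5 kg mass (up-slope positive): T − 24.525 = 5 × 2.5397, so T = 37.224 N.

37.2 N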